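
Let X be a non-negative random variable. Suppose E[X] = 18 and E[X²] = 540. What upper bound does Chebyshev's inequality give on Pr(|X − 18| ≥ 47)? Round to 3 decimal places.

0.098

Var(X) = E[X²] − (E[X])² = 540 − 324 = 216.
Chebyshev's inequality: Pr(|X − μ| ≥ t) ≤ Var(X)/t² = 216/2209 = 0.0978.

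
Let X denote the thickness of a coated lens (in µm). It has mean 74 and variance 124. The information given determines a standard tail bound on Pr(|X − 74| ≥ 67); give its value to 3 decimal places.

Mean and variance are known, so Chebyshev's inequality applies.
Chebyshev: Pr(|X − μ| ≥ t) ≤ Var(X)/t².
Bound = 124 / 4489 = 0.0276.

0.028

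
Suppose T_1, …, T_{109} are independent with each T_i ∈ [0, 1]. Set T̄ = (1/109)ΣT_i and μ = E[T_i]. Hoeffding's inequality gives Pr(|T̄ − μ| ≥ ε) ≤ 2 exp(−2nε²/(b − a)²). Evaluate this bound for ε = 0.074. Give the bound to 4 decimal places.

0.6062

Exponent: 2nε²/(b − a)² = 2·109·0.074² / 1² = 1.19377.
Bound = 2·exp(−1.19377) = 0.60615.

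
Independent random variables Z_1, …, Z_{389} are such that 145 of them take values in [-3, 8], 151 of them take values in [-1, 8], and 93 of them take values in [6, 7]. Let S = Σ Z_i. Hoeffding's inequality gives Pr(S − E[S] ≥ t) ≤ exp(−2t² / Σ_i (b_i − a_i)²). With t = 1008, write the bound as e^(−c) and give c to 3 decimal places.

68.035

Σ(b_i − a_i)² = 145·11² + 151·9² + 93·1² = 29869.
c = 2t² / 29869 = 2·1008² / 29869 = 68.0347.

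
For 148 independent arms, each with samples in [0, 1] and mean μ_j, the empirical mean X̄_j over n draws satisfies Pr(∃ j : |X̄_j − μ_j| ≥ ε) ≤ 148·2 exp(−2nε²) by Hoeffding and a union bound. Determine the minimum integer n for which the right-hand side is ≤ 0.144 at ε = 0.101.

374

Need 2·148·exp(−2nε²) ≤ 0.144, i.e. exp(−2nε²) ≤ 0.144/296.
So 2nε² ≥ ln(296/0.144) = 7.628301.
Hence n ≥ 7.628301/(2·0.101²) = 373.900.
The smallest integer n is 374.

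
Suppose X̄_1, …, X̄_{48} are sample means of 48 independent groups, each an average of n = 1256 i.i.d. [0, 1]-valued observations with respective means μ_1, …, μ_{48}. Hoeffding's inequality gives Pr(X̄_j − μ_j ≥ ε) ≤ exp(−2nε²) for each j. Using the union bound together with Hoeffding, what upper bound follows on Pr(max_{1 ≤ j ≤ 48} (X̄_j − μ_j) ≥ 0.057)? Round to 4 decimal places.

Per-experiment Hoeffding bound: exp(−2·1256·0.057²) = exp(−8.16149) = 0.00028544.
Union bound over 48 events: 48·0.00028544 = 0.01370.

0.0137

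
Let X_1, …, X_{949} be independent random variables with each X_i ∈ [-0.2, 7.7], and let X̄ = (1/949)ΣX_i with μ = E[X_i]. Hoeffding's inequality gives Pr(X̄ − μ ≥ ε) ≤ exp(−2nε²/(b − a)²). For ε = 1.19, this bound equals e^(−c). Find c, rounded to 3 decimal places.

c = 2nε²/(b − a)² = 2·949·1.19² / 7.9² = 43.0661.

43.066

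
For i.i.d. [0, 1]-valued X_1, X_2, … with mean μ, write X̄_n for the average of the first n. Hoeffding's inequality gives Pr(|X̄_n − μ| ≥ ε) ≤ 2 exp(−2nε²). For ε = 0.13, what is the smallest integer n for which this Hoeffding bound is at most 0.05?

Require 2·exp(−2nε²) ≤ 0.05, i.e. 2nε² ≥ ln(2/0.05) = 3.688879.
So n ≥ 3.688879 / (2·0.13²) = 109.138.
The smallest integer n is 110.

110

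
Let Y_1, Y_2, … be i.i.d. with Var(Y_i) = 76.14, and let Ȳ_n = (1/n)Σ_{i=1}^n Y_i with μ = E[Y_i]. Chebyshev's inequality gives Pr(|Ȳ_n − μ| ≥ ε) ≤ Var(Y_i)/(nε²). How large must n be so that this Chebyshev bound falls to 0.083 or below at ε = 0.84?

1301

Require 76.14/(n·0.84²) ≤ 0.083, i.e. n ≥ 76.14/(0.083·0.84²) = 1300.098.
The smallest integer n is 1301.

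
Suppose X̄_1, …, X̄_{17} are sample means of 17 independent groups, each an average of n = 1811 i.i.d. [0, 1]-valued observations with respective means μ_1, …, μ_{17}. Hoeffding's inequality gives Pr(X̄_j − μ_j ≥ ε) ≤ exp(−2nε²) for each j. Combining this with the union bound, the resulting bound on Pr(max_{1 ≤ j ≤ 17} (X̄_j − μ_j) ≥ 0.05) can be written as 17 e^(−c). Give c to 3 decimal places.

Union bound over the 17 events: Pr(max_{1 ≤ j ≤ 17} (X̄_j − μ_j) ≥ 0.05) ≤ 17·exp(−2nε²) = 17 exp(−2·1811·0.05²).
So c = 2·1811·0.05² = 9.0550.

9.055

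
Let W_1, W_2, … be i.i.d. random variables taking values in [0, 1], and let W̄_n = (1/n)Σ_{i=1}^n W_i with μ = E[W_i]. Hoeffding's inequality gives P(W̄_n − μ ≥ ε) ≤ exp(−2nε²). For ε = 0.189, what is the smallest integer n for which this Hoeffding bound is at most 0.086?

Require exp(−2nε²) ≤ 0.086, i.e. 2nε² ≥ ln(1/0.086) = 2.453408.
So n ≥ 2.453408 / (2·0.189²) = 34.341.
The smallest integer n is 35.

35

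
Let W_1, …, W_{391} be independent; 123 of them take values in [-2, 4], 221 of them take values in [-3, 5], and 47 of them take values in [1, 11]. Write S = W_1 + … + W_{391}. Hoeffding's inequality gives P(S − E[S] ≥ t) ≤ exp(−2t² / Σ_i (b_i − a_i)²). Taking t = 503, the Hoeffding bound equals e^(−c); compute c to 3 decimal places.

21.744

Σ(b_i − a_i)² = 123·6² + 221·8² + 47·10² = 23272.
c = 2t² / 23272 = 2·503² / 23272 = 21.7436.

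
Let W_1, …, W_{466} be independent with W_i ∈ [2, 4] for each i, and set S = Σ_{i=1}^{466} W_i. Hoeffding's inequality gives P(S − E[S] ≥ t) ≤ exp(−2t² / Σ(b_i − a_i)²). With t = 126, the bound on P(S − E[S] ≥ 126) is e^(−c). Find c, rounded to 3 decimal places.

17.034

Σ(b_i − a_i)² = 466·(2)² = 1864.
c = 2t²/1864 = 2·126²/1864 = 17.0343.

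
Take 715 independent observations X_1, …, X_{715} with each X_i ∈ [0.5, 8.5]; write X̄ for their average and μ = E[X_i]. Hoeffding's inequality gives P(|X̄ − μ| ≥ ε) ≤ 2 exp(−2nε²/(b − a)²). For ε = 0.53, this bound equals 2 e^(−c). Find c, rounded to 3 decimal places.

c = 2nε²/(b − a)² = 2·715·0.53² / 8² = 6.2764.

6.276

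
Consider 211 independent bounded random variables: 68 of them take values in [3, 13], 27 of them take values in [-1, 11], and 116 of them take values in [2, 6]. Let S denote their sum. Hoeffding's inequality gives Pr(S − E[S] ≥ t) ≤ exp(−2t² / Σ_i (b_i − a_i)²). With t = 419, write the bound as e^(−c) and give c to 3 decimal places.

Σ(b_i − a_i)² = 68·10² + 27·12² + 116·4² = 12544.
c = 2t² / 12544 = 2·419² / 12544 = 27.9912.

27.991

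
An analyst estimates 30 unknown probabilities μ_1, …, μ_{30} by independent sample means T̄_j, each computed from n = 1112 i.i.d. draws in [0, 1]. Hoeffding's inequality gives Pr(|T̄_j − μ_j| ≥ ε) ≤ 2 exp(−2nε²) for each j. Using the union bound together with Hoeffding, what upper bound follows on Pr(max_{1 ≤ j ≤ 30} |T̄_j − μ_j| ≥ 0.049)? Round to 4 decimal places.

Per-experiment Hoeffding bound: 2·exp(−2·1112·0.049²) = 2·exp(−5.33982) = 0.0095934.
Union bound over 30 events: 30·0.0095934 = 0.28780.

0.2878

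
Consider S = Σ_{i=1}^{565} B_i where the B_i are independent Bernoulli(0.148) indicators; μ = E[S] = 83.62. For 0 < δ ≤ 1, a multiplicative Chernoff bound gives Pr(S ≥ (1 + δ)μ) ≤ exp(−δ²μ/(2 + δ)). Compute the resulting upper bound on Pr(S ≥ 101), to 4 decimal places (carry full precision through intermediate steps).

0.1947

Write 101 = (1 + δ)μ, so δ = 101/83.62 − 1 = 0.207845…
Then the exponent is δ²μ/(2 + δ) = (101 − μ)² / (μ·(2 + δ)) = 1.636141.
Bound = exp(−1.636141) = 0.19473.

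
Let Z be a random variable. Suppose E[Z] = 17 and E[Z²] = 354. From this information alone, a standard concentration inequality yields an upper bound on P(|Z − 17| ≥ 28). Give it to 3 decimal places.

0.083

The first two moments determine the variance, so Chebyshev's inequality is the sharpest standard bound available.
Var(Z) = E[Z²] − (E[Z])² = 354 − 289 = 65.
Chebyshev's inequality: P(|Z − μ| ≥ t) ≤ Var(Z)/t² = 65/784 = 0.0829.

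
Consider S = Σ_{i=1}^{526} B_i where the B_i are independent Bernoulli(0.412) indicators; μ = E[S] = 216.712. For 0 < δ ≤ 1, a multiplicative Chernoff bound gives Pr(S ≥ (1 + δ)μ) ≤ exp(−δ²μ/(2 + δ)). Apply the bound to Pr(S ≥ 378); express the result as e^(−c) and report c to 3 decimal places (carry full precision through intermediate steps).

43.742

Write 378 = (1 + δ)μ, so δ = 378/216.712 − 1 = 0.7442504…
Then the exponent is δ²μ/(2 + δ) = (378 − μ)² / (μ·(2 + δ)) = 43.741877.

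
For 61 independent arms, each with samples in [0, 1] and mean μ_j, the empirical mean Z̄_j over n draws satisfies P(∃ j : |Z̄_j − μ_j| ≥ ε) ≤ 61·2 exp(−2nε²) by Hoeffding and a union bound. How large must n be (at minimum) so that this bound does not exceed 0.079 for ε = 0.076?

Need 2·61·exp(−2nε²) ≤ 0.079, i.e. exp(−2nε²) ≤ 0.079/122.
So 2nε² ≥ ln(122/0.079) = 7.342328.
Hence n ≥ 7.342328/(2·0.076²) = 635.589.
The smallest integer n is 636.

636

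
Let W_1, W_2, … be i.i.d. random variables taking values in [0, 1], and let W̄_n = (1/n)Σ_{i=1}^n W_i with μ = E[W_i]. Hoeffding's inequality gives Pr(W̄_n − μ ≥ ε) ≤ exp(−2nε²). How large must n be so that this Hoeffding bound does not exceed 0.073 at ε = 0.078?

216

Require exp(−2nε²) ≤ 0.073, i.e. 2nε² ≥ ln(1/0.073) = 2.617296.
So n ≥ 2.617296 / (2·0.078²) = 215.097.
The smallest integer n is 216.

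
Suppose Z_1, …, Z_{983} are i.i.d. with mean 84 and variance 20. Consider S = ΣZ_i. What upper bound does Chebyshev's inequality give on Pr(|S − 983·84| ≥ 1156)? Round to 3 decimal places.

0.015

Var(S) = n·Var(Z_i) = 983·20 = 19660.
Chebyshev: Pr(|S − 983·84| ≥ 1156) ≤ Var(S)/1156² = 19660/1336336 = 0.0147.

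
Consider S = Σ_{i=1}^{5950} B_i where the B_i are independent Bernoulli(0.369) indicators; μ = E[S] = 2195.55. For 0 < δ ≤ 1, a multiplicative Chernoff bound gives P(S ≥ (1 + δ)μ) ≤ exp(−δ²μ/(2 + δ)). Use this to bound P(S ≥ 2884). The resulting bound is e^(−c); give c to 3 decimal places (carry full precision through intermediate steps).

Write 2884 = (1 + δ)μ, so δ = 2884/2195.55 − 1 = 0.3135661…
Then the exponent is δ²μ/(2 + δ) = (2884 − μ)² / (μ·(2 + δ)) = 93.308148.

93.308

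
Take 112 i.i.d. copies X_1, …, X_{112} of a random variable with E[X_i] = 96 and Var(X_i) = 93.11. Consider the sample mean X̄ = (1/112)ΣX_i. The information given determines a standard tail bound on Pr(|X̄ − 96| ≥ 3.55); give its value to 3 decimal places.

With mean and variance of each term known, Chebyshev's inequality bounds the deviation of the sum (or sample mean).
Var(X̄) = Var(X_i)/n = 93.11/112 = 0.83134.
Chebyshev: Pr(|X̄ − 96| ≥ 3.55) ≤ Var(X̄)/(3.55)² = 93.11/(112·3.55²) = 0.0660.

0.066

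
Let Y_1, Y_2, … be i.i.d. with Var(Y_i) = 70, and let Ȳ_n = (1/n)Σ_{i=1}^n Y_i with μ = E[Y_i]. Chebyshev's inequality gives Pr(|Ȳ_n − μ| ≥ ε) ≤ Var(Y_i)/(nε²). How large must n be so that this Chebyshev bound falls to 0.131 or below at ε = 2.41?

93

Require 70/(n·2.41²) ≤ 0.131, i.e. n ≥ 70/(0.131·2.41²) = 92.001.
The smallest integer n is 93.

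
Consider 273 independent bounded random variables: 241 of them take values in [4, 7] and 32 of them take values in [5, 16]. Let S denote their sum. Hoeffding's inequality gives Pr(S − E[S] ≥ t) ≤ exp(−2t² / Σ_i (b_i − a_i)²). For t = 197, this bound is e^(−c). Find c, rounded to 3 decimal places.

12.849

Σ(b_i − a_i)² = 241·3² + 32·11² = 6041.
c = 2t² / 6041 = 2·197² / 6041 = 12.8485.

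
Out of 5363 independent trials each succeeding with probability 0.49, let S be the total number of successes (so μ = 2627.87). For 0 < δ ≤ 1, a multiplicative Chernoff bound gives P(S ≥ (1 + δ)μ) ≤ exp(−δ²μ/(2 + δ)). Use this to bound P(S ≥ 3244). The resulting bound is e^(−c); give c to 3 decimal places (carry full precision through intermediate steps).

Write 3244 = (1 + δ)μ, so δ = 3244/2627.87 − 1 = 0.2344598…
Then the exponent is δ²μ/(2 + δ) = (3244 − μ)² / (μ·(2 + δ)) = 64.649963.

64.650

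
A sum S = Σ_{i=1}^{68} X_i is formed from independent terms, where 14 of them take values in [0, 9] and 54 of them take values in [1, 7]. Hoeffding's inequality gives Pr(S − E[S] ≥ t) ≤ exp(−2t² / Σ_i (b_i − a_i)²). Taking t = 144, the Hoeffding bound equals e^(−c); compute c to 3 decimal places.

Σ(b_i − a_i)² = 14·9² + 54·6² = 3078.
c = 2t² / 3078 = 2·144² / 3078 = 13.4737.

13.474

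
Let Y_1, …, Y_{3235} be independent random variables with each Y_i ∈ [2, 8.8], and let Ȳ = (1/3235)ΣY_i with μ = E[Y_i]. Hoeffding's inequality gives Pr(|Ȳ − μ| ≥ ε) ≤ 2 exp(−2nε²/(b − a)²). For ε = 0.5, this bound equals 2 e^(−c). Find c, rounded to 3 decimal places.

c = 2nε²/(b − a)² = 2·3235·0.5² / 6.8² = 34.9805.

34.981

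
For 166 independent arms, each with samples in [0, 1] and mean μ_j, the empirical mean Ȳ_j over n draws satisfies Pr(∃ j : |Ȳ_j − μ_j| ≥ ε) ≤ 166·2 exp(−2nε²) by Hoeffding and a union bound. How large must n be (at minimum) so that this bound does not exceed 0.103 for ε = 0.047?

Need 2·166·exp(−2nε²) ≤ 0.103, i.e. exp(−2nε²) ≤ 0.103/332.
So 2nε² ≥ ln(332/0.103) = 8.078161.
Hence n ≥ 8.078161/(2·0.047²) = 1828.466.
The smallest integer n is 1829.

1829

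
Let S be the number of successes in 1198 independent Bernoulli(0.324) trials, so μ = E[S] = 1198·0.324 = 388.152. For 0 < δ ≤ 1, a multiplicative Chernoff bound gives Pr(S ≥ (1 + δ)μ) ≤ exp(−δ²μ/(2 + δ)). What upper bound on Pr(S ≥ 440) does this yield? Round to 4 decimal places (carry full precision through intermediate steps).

Write 440 = (1 + δ)μ, so δ = 440/388.152 − 1 = 0.1335765…
Then the exponent is δ²μ/(2 + δ) = (440 − μ)² / (μ·(2 + δ)) = 3.246041.
Bound = exp(−3.246041) = 0.03893.

0.0389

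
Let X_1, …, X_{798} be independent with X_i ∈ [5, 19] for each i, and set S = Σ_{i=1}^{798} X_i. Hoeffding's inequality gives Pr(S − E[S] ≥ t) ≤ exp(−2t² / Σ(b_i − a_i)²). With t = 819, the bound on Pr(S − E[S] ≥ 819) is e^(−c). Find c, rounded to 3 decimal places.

8.577

Σ(b_i − a_i)² = 798·(14)² = 156408.
c = 2t²/156408 = 2·819²/156408 = 8.5771.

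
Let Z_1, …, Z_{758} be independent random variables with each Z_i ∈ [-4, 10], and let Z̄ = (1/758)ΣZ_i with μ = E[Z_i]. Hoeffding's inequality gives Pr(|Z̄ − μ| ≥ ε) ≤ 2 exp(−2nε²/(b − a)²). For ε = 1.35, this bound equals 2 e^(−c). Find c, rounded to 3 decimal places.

14.096

c = 2nε²/(b − a)² = 2·758·1.35² / 14² = 14.0965.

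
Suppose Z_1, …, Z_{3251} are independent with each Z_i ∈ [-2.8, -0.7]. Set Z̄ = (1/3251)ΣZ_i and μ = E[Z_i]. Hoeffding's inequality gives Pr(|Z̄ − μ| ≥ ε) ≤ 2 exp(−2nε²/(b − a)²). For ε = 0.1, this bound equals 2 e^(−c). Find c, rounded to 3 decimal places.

c = 2nε²/(b − a)² = 2·3251·0.1² / 2.1² = 14.7438.

14.744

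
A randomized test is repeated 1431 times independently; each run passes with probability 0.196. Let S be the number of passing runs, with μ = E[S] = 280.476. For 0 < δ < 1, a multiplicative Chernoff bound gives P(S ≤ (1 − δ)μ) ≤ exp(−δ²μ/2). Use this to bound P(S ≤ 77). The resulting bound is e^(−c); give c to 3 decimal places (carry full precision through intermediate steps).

Write 77 = (1 − δ)μ, so δ = 1 − 77/280.476 = 0.7254667…
Then the exponent is δ²μ/2 = (μ − 77)²/(2μ) = 73.807532.

73.808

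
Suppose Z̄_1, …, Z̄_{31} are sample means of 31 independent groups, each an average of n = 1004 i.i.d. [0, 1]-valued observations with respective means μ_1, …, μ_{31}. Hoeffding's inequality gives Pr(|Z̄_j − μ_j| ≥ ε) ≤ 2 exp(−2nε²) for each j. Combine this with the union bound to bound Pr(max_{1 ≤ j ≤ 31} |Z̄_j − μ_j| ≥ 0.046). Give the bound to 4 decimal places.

Per-experiment Hoeffding bound: 2·exp(−2·1004·0.046²) = 2·exp(−4.24893) = 0.028559.
Union bound over 31 events: 31·0.028559 = 0.88533.

0.8853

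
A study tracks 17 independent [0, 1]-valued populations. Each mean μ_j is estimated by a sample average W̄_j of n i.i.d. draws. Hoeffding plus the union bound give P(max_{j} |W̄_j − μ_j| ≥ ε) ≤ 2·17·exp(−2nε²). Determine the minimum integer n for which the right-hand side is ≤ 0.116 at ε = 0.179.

89

Need 2·17·exp(−2nε²) ≤ 0.116, i.e. exp(−2nε²) ≤ 0.116/34.
So 2nε² ≥ ln(34/0.116) = 5.680526.
Hence n ≥ 5.680526/(2·0.179²) = 88.645.
The smallest integer n is 89.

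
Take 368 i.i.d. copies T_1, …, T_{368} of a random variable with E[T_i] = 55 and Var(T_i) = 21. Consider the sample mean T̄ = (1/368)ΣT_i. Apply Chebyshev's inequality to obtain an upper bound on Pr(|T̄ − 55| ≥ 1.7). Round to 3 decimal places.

0.020

Var(T̄) = Var(T_i)/n = 21/368 = 0.057065.
Chebyshev: Pr(|T̄ − 55| ≥ 1.7) ≤ Var(T̄)/(1.7)² = 21/(368·1.7²) = 0.0197.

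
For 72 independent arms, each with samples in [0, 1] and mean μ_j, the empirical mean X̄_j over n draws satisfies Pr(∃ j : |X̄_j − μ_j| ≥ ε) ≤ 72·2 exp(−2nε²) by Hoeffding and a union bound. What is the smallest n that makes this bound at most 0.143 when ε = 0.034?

Need 2·72·exp(−2nε²) ≤ 0.143, i.e. exp(−2nε²) ≤ 0.143/144.
So 2nε² ≥ ln(144/0.143) = 6.914724.
Hence n ≥ 6.914724/(2·0.034²) = 2990.798.
The smallest integer n is 2991.

2991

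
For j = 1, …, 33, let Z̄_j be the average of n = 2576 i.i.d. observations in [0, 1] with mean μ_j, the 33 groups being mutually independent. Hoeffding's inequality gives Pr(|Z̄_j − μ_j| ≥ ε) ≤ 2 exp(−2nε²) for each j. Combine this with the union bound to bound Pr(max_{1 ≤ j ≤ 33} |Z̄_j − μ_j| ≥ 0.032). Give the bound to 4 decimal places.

Per-experiment Hoeffding bound: 2·exp(−2·2576·0.032²) = 2·exp(−5.27565) = 0.010229.
Union bound over 33 events: 33·0.010229 = 0.33757.

0.3376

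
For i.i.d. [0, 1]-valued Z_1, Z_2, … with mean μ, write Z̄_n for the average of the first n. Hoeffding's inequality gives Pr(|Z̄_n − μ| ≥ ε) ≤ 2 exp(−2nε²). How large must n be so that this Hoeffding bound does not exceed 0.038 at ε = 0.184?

59

Require 2·exp(−2nε²) ≤ 0.038, i.e. 2nε² ≥ ln(2/0.038) = 3.963316.
So n ≥ 3.963316 / (2·0.184²) = 58.532.
The smallest integer n is 59.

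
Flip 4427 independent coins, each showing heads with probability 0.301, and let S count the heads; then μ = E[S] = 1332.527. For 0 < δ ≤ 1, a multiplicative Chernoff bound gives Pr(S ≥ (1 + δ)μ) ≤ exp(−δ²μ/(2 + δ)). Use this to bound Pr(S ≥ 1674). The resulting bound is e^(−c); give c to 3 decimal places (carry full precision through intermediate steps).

Write 1674 = (1 + δ)μ, so δ = 1674/1332.527 − 1 = 0.2562597…
Then the exponent is δ²μ/(2 + δ) = (1674 − μ)² / (μ·(2 + δ)) = 38.783556.

38.784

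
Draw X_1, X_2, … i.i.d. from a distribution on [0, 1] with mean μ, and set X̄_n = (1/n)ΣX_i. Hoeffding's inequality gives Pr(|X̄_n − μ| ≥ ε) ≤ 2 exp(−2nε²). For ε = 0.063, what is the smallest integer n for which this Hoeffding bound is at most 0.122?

353

Require 2·exp(−2nε²) ≤ 0.122, i.e. 2nε² ≥ ln(2/0.122) = 2.796881.
So n ≥ 2.796881 / (2·0.063²) = 352.341.
The smallest integer n is 353.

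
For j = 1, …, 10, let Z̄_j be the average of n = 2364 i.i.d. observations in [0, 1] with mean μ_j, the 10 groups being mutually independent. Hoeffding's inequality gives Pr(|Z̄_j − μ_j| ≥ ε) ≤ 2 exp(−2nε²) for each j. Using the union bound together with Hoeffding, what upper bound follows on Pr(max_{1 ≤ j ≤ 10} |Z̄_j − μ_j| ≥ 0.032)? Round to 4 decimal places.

0.1579

Per-experiment Hoeffding bound: 2·exp(−2·2364·0.032²) = 2·exp(−4.84147) = 0.015791.
Union bound over 10 events: 10·0.015791 = 0.15791.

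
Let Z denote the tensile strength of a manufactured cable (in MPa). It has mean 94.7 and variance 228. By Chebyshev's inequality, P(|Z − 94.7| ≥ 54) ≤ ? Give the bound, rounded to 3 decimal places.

0.078

Chebyshev: P(|Z − μ| ≥ t) ≤ Var(Z)/t².
Bound = 228 / 2916 = 0.0782.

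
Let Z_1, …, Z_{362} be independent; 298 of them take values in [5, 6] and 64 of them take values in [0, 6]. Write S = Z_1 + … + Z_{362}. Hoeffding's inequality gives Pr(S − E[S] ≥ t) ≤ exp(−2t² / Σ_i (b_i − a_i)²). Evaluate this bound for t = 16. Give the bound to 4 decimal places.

Σ(b_i − a_i)² = 298·1² + 64·6² = 2602.
Exponent = 2·16² / 2602 = 0.19677.
Bound = exp(−0.19677) = 0.82138.

0.8214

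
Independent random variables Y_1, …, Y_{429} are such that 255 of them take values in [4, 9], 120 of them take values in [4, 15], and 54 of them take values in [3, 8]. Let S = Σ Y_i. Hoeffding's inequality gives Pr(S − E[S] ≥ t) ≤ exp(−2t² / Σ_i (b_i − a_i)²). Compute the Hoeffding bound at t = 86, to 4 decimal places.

0.5143

Σ(b_i − a_i)² = 255·5² + 120·11² + 54·5² = 22245.
Exponent = 2·86² / 22245 = 0.66496.
Bound = exp(−0.66496) = 0.51429.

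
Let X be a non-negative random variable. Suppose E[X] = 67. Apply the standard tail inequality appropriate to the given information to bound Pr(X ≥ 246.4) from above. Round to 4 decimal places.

0.2719

Only the mean of a non-negative variable is known, so Markov's inequality is the applicable tail bound.
Markov's inequality: for a non-negative random variable, Pr(X ≥ a) ≤ E[X]/a.
Here E[X] = 67 and a = 246.4, so the bound is 67/246.4 = 0.2719.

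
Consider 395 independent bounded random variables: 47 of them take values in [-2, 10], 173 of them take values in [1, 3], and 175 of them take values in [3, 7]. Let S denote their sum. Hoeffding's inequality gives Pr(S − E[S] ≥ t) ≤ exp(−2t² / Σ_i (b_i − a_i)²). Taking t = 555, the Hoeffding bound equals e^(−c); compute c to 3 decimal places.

60.044

Σ(b_i − a_i)² = 47·12² + 173·2² + 175·4² = 10260.
c = 2t² / 10260 = 2·555² / 10260 = 60.0439.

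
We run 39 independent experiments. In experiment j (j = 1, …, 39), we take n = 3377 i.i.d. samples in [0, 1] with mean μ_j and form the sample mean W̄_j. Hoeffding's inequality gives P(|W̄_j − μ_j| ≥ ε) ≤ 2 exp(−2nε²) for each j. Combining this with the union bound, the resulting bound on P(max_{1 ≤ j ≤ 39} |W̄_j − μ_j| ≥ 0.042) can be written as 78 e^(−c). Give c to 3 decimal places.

11.914

Union bound over the 39 events: P(max_{1 ≤ j ≤ 39} |W̄_j − μ_j| ≥ 0.042) ≤ 39·2·exp(−2nε²) = 78 exp(−2·3377·0.042²).
So c = 2·3377·0.042² = 11.9141.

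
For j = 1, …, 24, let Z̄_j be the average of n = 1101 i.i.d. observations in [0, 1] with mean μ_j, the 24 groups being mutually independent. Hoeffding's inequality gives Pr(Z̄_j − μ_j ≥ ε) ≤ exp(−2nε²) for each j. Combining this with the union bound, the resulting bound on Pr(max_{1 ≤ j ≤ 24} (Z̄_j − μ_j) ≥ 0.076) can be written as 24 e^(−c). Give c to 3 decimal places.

12.719

Union bound over the 24 events: Pr(max_{1 ≤ j ≤ 24} (Z̄_j − μ_j) ≥ 0.076) ≤ 24·exp(−2nε²) = 24 exp(−2·1101·0.076²).
So c = 2·1101·0.076² = 12.7188.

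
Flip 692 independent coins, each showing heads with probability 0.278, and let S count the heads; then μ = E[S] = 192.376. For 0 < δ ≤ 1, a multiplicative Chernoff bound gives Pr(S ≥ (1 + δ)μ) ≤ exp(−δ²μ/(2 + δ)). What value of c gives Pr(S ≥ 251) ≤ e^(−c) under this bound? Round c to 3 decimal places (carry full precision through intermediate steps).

7.751

Write 251 = (1 + δ)μ, so δ = 251/192.376 − 1 = 0.3047366…
Then the exponent is δ²μ/(2 + δ) = (251 − μ)² / (μ·(2 + δ)) = 7.751374.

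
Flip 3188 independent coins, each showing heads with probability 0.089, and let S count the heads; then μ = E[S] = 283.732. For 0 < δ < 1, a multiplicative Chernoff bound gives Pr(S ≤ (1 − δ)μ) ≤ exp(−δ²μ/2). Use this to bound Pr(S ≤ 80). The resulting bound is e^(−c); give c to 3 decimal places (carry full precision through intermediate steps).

73.144

Write 80 = (1 − δ)μ, so δ = 1 − 80/283.732 = 0.7180438…
Then the exponent is δ²μ/2 = (μ − 80)²/(2μ) = 73.144248.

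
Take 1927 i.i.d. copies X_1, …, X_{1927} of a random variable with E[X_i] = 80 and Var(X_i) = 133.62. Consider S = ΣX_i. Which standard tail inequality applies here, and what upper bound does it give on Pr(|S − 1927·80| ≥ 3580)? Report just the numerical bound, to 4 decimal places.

With mean and variance of each term known, Chebyshev's inequality bounds the deviation of the sum (or sample mean).
Var(S) = n·Var(X_i) = 1927·133.62 = 257485.74.
Chebyshev: Pr(|S − 1927·80| ≥ 3580) ≤ Var(S)/3580² = 257485.74/12816400 = 0.0201.

0.0201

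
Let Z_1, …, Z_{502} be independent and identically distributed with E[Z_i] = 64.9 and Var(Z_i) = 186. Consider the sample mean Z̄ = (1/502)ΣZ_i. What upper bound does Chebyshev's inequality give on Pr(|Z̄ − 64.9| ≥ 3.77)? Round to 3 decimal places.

0.026

Var(Z̄) = Var(Z_i)/n = 186/502 = 0.37052.
Chebyshev: Pr(|Z̄ − 64.9| ≥ 3.77) ≤ Var(Z̄)/(3.77)² = 186/(502·3.77²) = 0.0261.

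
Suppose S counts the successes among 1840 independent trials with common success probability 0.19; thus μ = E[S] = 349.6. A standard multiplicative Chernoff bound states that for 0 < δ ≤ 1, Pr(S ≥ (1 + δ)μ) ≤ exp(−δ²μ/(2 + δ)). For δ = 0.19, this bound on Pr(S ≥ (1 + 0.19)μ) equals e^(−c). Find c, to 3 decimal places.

c = δ²μ/(2 + δ) = 0.19²·349.6/(2 + 0.19) = 5.7628.

5.763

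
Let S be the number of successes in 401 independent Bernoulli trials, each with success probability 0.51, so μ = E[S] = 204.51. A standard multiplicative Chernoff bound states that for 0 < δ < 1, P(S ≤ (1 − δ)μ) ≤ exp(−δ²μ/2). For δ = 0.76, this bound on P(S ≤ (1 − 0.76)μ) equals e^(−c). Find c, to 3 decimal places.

c = δ²μ/2 = 0.76²·204.51/2 = 59.0625.

59.062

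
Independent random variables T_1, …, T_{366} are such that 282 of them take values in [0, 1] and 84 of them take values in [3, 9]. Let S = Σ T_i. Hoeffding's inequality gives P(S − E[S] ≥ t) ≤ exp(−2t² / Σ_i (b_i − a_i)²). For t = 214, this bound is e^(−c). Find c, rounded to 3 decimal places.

27.705

Σ(b_i − a_i)² = 282·1² + 84·6² = 3306.
c = 2t² / 3306 = 2·214² / 3306 = 27.7048.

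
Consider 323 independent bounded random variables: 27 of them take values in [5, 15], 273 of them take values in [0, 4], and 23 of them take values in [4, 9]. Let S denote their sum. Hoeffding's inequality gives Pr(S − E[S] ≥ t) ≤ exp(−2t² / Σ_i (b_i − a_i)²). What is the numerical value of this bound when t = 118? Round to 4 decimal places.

0.0262

Σ(b_i − a_i)² = 27·10² + 273·4² + 23·5² = 7643.
Exponent = 2·118² / 7643 = 3.64360.
Bound = exp(−3.64360) = 0.02616.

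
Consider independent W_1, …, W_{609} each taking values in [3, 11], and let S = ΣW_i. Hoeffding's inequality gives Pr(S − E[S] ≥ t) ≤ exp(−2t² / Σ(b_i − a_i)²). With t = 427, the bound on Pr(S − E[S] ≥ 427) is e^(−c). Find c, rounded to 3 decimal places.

Σ(b_i − a_i)² = 609·(8)² = 38976.
c = 2t²/38976 = 2·427²/38976 = 9.3560.

9.356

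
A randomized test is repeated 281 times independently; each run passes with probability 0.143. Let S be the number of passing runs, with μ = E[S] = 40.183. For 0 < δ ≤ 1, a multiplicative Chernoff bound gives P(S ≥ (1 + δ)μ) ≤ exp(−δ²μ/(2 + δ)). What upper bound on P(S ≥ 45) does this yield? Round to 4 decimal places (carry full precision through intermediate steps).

0.7616

Write 45 = (1 + δ)μ, so δ = 45/40.183 − 1 = 0.1198766…
Then the exponent is δ²μ/(2 + δ) = (45 − μ)² / (μ·(2 + δ)) = 0.272396.
Bound = exp(−0.272396) = 0.76155.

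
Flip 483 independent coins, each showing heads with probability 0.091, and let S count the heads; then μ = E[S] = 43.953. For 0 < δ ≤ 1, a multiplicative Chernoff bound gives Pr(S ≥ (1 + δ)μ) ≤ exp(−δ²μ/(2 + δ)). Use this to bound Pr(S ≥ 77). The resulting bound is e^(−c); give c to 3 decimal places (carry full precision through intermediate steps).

9.029

Write 77 = (1 + δ)μ, so δ = 77/43.953 − 1 = 0.7518713…
Then the exponent is δ²μ/(2 + δ) = (77 − μ)² / (μ·(2 + δ)) = 9.029162.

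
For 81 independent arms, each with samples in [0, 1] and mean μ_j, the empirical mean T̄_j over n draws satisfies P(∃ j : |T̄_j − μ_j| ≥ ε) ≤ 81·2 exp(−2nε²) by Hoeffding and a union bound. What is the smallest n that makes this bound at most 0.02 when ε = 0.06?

Need 2·81·exp(−2nε²) ≤ 0.02, i.e. exp(−2nε²) ≤ 0.02/162.
So 2nε² ≥ ln(162/0.02) = 8.999619.
Hence n ≥ 8.999619/(2·0.06²) = 1249.947.
The smallest integer n is 1250.

1250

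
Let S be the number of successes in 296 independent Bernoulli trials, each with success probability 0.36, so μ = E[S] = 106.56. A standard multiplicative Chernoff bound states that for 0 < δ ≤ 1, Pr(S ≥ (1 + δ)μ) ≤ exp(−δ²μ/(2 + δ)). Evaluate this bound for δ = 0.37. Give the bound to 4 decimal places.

Exponent = δ²μ/(2 + δ) = 0.37²·106.56/2.37 = 6.1553.
Bound = exp(−6.1553) = 0.00212.

0.0021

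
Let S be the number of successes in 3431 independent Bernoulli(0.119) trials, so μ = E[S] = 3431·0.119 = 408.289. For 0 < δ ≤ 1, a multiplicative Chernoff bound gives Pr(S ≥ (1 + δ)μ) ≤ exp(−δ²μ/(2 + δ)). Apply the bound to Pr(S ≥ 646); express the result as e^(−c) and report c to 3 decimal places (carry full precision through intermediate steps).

53.597

Write 646 = (1 + δ)μ, so δ = 646/408.289 − 1 = 0.5822126…
Then the exponent is δ²μ/(2 + δ) = (646 − μ)² / (μ·(2 + δ)) = 53.596803.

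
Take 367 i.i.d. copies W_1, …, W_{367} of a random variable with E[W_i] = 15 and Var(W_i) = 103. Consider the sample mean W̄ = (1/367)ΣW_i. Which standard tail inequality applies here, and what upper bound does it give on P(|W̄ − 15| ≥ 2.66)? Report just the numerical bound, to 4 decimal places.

0.0397

With mean and variance of each term known, Chebyshev's inequality bounds the deviation of the sum (or sample mean).
Var(W̄) = Var(W_i)/n = 103/367 = 0.28065.
Chebyshev: P(|W̄ − 15| ≥ 2.66) ≤ Var(W̄)/(2.66)² = 103/(367·2.66²) = 0.0397.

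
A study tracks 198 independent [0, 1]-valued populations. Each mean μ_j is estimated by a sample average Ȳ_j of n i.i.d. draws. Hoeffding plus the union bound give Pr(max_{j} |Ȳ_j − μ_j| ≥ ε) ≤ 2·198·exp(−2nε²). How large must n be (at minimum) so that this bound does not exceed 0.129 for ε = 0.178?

127

Need 2·198·exp(−2nε²) ≤ 0.129, i.e. exp(−2nε²) ≤ 0.129/396.
So 2nε² ≥ ln(396/0.129) = 8.029357.
Hence n ≥ 8.029357/(2·0.178²) = 126.710.
The smallest integer n is 127.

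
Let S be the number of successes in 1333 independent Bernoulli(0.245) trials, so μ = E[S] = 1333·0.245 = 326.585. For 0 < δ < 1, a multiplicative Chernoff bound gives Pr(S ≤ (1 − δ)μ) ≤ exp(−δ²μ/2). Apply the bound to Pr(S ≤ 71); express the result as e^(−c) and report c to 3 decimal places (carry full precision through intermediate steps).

Write 71 = (1 − δ)μ, so δ = 1 − 71/326.585 = 0.7825987…
Then the exponent is δ²μ/2 = (μ − 71)²/(2μ) = 100.010246.

100.010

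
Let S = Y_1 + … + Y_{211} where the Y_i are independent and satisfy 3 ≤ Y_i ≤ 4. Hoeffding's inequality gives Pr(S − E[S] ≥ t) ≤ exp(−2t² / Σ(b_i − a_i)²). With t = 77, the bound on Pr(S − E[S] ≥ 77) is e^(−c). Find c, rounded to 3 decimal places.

56.199

Σ(b_i − a_i)² = 211·(1)² = 211.
c = 2t²/211 = 2·77²/211 = 56.1991.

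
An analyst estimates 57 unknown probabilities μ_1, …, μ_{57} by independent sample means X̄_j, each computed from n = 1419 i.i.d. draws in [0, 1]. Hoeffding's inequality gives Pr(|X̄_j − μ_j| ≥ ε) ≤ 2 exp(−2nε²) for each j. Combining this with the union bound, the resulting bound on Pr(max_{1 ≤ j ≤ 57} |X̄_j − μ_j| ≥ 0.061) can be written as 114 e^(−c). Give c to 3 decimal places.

10.560

Union bound over the 57 events: Pr(max_{1 ≤ j ≤ 57} |X̄_j − μ_j| ≥ 0.061) ≤ 57·2·exp(−2nε²) = 114 exp(−2·1419·0.061²).
So c = 2·1419·0.061² = 10.5602.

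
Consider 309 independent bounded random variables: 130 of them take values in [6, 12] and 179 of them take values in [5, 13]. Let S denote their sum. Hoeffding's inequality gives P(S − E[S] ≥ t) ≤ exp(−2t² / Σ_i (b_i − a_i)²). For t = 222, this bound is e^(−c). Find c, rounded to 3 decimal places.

Σ(b_i − a_i)² = 130·6² + 179·8² = 16136.
c = 2t² / 16136 = 2·222² / 16136 = 6.1086.

6.109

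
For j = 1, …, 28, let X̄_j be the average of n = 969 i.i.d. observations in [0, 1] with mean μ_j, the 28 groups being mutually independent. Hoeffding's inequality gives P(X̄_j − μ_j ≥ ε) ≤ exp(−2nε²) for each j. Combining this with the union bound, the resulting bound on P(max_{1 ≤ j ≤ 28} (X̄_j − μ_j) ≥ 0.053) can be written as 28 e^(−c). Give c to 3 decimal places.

Union bound over the 28 events: P(max_{1 ≤ j ≤ 28} (X̄_j − μ_j) ≥ 0.053) ≤ 28·exp(−2nε²) = 28 exp(−2·969·0.053²).
So c = 2·969·0.053² = 5.4438.

5.444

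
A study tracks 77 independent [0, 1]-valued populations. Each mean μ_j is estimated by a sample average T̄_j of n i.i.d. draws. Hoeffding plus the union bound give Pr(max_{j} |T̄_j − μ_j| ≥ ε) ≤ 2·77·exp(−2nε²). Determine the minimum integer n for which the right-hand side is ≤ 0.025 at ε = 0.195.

115

Need 2·77·exp(−2nε²) ≤ 0.025, i.e. exp(−2nε²) ≤ 0.025/154.
So 2nε² ≥ ln(154/0.025) = 8.725832.
Hence n ≥ 8.725832/(2·0.195²) = 114.738.
The smallest integer n is 115.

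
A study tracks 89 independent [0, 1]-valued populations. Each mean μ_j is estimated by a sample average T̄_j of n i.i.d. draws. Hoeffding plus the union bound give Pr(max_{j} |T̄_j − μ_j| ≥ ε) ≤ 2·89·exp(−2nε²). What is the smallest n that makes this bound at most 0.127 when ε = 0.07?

Need 2·89·exp(−2nε²) ≤ 0.127, i.e. exp(−2nε²) ≤ 0.127/178.
So 2nε² ≥ ln(178/0.127) = 7.245352.
Hence n ≥ 7.245352/(2·0.07²) = 739.322.
The smallest integer n is 740.

740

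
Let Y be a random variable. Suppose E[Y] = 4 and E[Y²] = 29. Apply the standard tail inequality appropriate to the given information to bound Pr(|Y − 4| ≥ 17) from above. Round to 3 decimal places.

The first two moments determine the variance, so Chebyshev's inequality is the sharpest standard bound available.
Var(Y) = E[Y²] − (E[Y])² = 29 − 16 = 13.
Chebyshev's inequality: Pr(|Y − μ| ≥ t) ≤ Var(Y)/t² = 13/289 = 0.0450.

0.045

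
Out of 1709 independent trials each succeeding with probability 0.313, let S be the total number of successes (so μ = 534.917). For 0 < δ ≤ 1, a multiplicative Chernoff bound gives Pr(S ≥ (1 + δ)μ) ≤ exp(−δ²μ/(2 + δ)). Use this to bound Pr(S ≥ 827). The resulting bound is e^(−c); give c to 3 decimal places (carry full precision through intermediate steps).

Write 827 = (1 + δ)μ, so δ = 827/534.917 − 1 = 0.5460342…
Then the exponent is δ²μ/(2 + δ) = (827 − μ)² / (μ·(2 + δ)) = 62.641467.

62.641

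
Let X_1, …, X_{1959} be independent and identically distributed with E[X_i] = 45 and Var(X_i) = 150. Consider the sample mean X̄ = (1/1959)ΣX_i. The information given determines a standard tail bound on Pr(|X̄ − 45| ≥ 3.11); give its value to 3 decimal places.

0.008

With mean and variance of each term known, Chebyshev's inequality bounds the deviation of the sum (or sample mean).
Var(X̄) = Var(X_i)/n = 150/1959 = 0.07657.
Chebyshev: Pr(|X̄ − 45| ≥ 3.11) ≤ Var(X̄)/(3.11)² = 150/(1959·3.11²) = 0.0079.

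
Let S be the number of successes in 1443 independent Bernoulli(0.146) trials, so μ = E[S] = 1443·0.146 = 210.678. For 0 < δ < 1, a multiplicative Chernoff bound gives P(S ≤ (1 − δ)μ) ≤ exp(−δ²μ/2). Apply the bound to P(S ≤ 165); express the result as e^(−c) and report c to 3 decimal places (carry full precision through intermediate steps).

Write 165 = (1 − δ)μ, so δ = 1 − 165/210.678 = 0.2168143…
Then the exponent is δ²μ/2 = (μ − 165)²/(2μ) = 4.951821.

4.952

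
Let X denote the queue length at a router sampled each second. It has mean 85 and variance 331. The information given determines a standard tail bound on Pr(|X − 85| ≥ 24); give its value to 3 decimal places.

0.575

Mean and variance are known, so Chebyshev's inequality applies.
Chebyshev: Pr(|X − μ| ≥ t) ≤ Var(X)/t².
Bound = 331 / 576 = 0.5747.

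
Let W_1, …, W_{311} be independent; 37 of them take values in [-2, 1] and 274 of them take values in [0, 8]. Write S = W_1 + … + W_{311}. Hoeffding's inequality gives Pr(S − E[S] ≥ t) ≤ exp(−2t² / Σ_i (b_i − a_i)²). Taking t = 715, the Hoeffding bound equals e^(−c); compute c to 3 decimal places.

57.219

Σ(b_i − a_i)² = 37·3² + 274·8² = 17869.
c = 2t² / 17869 = 2·715² / 17869 = 57.2192.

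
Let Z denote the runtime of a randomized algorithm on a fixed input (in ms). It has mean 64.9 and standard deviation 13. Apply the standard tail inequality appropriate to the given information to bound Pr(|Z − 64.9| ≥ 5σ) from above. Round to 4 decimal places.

Mean and variance are known, so Chebyshev's inequality applies.
Chebyshev: Pr(|Z − μ| ≥ t) ≤ Var(Z)/t².
Var(Z) = σ² = 13² = 169.
t = 5·13 = 65.
Bound = 169 / 4225 = 0.0400.

0.0400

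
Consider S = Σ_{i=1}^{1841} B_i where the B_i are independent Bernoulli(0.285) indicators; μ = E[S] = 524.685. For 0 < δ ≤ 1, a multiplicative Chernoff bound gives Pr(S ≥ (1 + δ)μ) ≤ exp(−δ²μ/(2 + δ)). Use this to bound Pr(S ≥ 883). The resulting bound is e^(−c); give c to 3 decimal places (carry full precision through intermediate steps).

Write 883 = (1 + δ)μ, so δ = 883/524.685 − 1 = 0.6829145…
Then the exponent is δ²μ/(2 + δ) = (883 − μ)² / (μ·(2 + δ)) = 91.206228.

91.206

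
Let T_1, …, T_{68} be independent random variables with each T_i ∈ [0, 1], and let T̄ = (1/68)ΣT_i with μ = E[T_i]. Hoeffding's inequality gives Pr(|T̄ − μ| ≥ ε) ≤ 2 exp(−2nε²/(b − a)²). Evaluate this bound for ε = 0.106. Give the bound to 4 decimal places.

0.4339

Exponent: 2nε²/(b − a)² = 2·68·0.106² / 1² = 1.52810.
Bound = 2·exp(−1.52810) = 0.43390.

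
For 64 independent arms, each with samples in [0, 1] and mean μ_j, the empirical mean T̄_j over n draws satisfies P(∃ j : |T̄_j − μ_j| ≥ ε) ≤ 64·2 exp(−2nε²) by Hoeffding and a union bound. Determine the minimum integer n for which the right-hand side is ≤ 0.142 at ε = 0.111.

277

Need 2·64·exp(−2nε²) ≤ 0.142, i.e. exp(−2nε²) ≤ 0.142/128.
So 2nε² ≥ ln(128/0.142) = 6.803958.
Hence n ≥ 6.803958/(2·0.111²) = 276.112.
The smallest integer n is 277.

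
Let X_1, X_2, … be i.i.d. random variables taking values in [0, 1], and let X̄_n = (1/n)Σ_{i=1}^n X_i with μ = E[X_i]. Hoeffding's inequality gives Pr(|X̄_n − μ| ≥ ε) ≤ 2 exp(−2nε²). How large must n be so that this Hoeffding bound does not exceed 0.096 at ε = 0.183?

Require 2·exp(−2nε²) ≤ 0.096, i.e. 2nε² ≥ ln(2/0.096) = 3.036554.
So n ≥ 3.036554 / (2·0.183²) = 45.337.
The smallest integer n is 46.

46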